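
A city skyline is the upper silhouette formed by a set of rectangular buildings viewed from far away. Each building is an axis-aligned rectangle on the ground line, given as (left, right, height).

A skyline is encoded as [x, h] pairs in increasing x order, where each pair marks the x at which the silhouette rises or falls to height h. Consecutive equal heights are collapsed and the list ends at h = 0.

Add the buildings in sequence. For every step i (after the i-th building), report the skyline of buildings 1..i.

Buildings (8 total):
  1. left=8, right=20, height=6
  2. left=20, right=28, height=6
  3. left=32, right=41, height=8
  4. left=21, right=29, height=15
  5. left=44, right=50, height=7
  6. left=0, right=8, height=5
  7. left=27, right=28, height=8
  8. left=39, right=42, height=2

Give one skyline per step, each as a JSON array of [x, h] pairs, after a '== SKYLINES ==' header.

== SKYLINES ==
[[8,6],[20,0]]
[[8,6],[28,0]]
[[8,6],[28,0],[32,8],[41,0]]
[[8,6],[21,15],[29,0],[32,8],[41,0]]
[[8,6],[21,15],[29,0],[32,8],[41,0],[44,7],[50,0]]
[[0,5],[8,6],[21,15],[29,0],[32,8],[41,0],[44,7],[50,0]]
[[0,5],[8,6],[21,15],[29,0],[32,8],[41,0],[44,7],[50,0]]
[[0,5],[8,6],[21,15],[29,0],[32,8],[41,2],[42,0],[44,7],[50,0]]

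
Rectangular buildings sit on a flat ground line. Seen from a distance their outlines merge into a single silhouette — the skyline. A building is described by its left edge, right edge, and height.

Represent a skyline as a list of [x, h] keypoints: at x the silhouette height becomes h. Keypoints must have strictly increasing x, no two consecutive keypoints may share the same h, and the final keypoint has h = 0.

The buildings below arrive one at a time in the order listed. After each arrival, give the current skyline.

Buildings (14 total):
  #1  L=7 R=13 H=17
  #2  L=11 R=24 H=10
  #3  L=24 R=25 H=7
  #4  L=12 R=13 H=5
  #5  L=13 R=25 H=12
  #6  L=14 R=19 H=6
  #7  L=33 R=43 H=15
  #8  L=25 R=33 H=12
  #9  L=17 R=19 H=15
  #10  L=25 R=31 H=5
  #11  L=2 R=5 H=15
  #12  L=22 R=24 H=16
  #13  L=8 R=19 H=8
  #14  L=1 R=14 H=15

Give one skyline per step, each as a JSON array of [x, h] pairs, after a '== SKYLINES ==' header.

== SKYLINES ==
[[7,17],[13,0]]
[[7,17],[13,10],[24,0]]
[[7,17],[13,10],[24,7],[25,0]]
[[7,17],[13,10],[24,7],[25,0]]
[[7,17],[13,12],[25,0]]
[[7,17],[13,12],[25,0]]
[[7,17],[13,12],[25,0],[33,15],[43,0]]
[[7,17],[13,12],[33,15],[43,0]]
[[7,17],[13,12],[17,15],[19,12],[33,15],[43,0]]
[[7,17],[13,12],[17,15],[19,12],[33,15],[43,0]]
[[2,15],[5,0],[7,17],[13,12],[17,15],[19,12],[33,15],[43,0]]
[[2,15],[5,0],[7,17],[13,12],[17,15],[19,12],[22,16],[24,12],[33,15],[43,0]]
[[2,15],[5,0],[7,17],[13,12],[17,15],[19,12],[22,16],[24,12],[33,15],[43,0]]
[[1,15],[7,17],[13,15],[14,12],[17,15],[19,12],[22,16],[24,12],[33,15],[43,0]]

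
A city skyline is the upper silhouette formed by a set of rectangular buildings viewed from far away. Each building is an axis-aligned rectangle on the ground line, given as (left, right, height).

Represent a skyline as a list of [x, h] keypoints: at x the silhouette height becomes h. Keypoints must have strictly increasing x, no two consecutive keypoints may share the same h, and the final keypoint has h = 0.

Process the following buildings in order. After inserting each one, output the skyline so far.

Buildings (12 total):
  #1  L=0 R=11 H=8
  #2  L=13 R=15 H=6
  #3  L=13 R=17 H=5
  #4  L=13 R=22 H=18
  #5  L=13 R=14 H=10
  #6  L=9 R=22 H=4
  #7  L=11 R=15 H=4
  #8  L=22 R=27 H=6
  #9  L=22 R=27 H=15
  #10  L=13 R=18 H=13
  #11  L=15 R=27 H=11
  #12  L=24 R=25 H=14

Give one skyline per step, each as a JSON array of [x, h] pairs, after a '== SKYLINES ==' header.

== SKYLINES ==
[[0,8],[11,0]]
[[0,8],[11,0],[13,6],[15,0]]
[[0,8],[11,0],[13,6],[15,5],[17,0]]
[[0,8],[11,0],[13,18],[22,0]]
[[0,8],[11,0],[13,18],[22,0]]
[[0,8],[11,4],[13,18],[22,0]]
[[0,8],[11,4],[13,18],[22,0]]
[[0,8],[11,4],[13,18],[22,6],[27,0]]
[[0,8],[11,4],[13,18],[22,15],[27,0]]
[[0,8],[11,4],[13,18],[22,15],[27,0]]
[[0,8],[11,4],[13,18],[22,15],[27,0]]
[[0,8],[11,4],[13,18],[22,15],[27,0]]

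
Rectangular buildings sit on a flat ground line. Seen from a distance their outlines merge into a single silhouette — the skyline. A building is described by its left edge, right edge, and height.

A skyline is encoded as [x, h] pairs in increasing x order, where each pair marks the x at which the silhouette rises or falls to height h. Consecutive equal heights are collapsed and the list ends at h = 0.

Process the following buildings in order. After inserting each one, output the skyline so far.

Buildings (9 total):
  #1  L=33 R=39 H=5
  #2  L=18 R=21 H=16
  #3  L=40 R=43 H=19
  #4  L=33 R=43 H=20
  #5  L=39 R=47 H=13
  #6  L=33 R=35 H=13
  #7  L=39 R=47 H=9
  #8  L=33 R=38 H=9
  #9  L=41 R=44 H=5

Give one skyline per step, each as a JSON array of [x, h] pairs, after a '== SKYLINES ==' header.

== SKYLINES ==
[[33,5],[39,0]]
[[18,16],[21,0],[33,5],[39,0]]
[[18,16],[21,0],[33,5],[39,0],[40,19],[43,0]]
[[18,16],[21,0],[33,20],[43,0]]
[[18,16],[21,0],[33,20],[43,13],[47,0]]
[[18,16],[21,0],[33,20],[43,13],[47,0]]
[[18,16],[21,0],[33,20],[43,13],[47,0]]
[[18,16],[21,0],[33,20],[43,13],[47,0]]
[[18,16],[21,0],[33,20],[43,13],[47,0]]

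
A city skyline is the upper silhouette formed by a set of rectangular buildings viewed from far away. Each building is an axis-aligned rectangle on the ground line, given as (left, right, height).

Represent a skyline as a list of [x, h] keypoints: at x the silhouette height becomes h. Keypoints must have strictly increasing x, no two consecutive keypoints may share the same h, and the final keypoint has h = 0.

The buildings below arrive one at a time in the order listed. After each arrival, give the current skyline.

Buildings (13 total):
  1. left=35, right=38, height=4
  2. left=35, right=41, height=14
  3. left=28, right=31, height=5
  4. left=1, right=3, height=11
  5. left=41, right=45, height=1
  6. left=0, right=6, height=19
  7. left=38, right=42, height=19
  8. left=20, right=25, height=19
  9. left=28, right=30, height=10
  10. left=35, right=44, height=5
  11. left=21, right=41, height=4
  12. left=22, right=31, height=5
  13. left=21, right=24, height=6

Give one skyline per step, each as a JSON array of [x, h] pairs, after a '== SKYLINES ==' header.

== SKYLINES ==
[[35,4],[38,0]]
[[35,14],[41,0]]
[[28,5],[31,0],[35,14],[41,0]]
[[1,11],[3,0],[28,5],[31,0],[35,14],[41,0]]
[[1,11],[3,0],[28,5],[31,0],[35,14],[41,1],[45,0]]
[[0,19],[6,0],[28,5],[31,0],[35,14],[41,1],[45,0]]
[[0,19],[6,0],[28,5],[31,0],[35,14],[38,19],[42,1],[45,0]]
[[0,19],[6,0],[20,19],[25,0],[28,5],[31,0],[35,14],[38,19],[42,1],[45,0]]
[[0,19],[6,0],[20,19],[25,0],[28,10],[30,5],[31,0],[35,14],[38,19],[42,1],[45,0]]
[[0,19],[6,0],[20,19],[25,0],[28,10],[30,5],[31,0],[35,14],[38,19],[42,5],[44,1],[45,0]]
[[0,19],[6,0],[20,19],[25,4],[28,10],[30,5],[31,4],[35,14],[38,19],[42,5],[44,1],[45,0]]
[[0,19],[6,0],[20,19],[25,5],[28,10],[30,5],[31,4],[35,14],[38,19],[42,5],[44,1],[45,0]]
[[0,19],[6,0],[20,19],[25,5],[28,10],[30,5],[31,4],[35,14],[38,19],[42,5],[44,1],[45,0]]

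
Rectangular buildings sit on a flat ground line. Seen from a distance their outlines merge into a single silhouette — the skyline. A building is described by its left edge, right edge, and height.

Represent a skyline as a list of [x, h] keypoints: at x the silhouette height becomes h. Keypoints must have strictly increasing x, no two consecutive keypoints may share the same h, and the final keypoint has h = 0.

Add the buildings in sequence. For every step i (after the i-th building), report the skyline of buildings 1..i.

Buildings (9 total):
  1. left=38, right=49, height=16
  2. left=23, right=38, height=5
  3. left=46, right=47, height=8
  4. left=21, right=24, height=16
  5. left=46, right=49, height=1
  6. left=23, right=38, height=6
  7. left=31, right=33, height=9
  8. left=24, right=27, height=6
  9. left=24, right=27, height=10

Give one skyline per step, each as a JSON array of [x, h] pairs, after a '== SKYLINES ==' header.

== SKYLINES ==
[[38,16],[49,0]]
[[23,5],[38,16],[49,0]]
[[23,5],[38,16],[49,0]]
[[21,16],[24,5],[38,16],[49,0]]
[[21,16],[24,5],[38,16],[49,0]]
[[21,16],[24,6],[38,16],[49,0]]
[[21,16],[24,6],[31,9],[33,6],[38,16],[49,0]]
[[21,16],[24,6],[31,9],[33,6],[38,16],[49,0]]
[[21,16],[24,10],[27,6],[31,9],[33,6],[38,16],[49,0]]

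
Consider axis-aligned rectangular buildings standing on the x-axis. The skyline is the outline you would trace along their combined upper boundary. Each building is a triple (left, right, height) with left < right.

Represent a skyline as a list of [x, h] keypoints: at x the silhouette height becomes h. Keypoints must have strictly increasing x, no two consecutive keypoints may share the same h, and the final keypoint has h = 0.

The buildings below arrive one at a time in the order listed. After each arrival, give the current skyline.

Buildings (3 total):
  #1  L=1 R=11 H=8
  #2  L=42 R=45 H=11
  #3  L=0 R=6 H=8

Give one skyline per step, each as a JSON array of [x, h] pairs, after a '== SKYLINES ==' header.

== SKYLINES ==
[[1,8],[11,0]]
[[1,8],[11,0],[42,11],[45,0]]
[[0,8],[11,0],[42,11],[45,0]]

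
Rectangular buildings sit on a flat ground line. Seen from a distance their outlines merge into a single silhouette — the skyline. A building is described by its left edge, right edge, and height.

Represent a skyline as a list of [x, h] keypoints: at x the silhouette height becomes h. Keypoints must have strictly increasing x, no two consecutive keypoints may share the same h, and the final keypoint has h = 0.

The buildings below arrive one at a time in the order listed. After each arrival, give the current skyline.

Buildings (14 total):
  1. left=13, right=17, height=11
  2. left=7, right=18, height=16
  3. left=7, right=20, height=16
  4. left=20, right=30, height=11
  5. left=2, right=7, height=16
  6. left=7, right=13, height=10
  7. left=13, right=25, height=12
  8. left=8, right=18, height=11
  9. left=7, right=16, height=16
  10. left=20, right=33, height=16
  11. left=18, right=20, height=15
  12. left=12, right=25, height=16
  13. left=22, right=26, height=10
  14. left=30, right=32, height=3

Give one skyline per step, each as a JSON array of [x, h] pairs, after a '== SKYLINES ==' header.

== SKYLINES ==
[[13,11],[17,0]]
[[7,16],[18,0]]
[[7,16],[20,0]]
[[7,16],[20,11],[30,0]]
[[2,16],[20,11],[30,0]]
[[2,16],[20,11],[30,0]]
[[2,16],[20,12],[25,11],[30,0]]
[[2,16],[20,12],[25,11],[30,0]]
[[2,16],[20,12],[25,11],[30,0]]
[[2,16],[33,0]]
[[2,16],[33,0]]
[[2,16],[33,0]]
[[2,16],[33,0]]
[[2,16],[33,0]]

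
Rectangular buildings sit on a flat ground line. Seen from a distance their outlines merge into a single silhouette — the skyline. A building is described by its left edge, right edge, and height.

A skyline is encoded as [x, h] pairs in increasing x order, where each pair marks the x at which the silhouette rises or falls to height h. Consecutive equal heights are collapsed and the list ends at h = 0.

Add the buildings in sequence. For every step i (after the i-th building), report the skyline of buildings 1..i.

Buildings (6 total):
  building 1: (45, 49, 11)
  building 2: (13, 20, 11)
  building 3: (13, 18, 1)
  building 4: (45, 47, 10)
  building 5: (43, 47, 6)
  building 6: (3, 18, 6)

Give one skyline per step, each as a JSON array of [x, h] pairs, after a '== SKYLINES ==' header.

== SKYLINES ==
[[45,11],[49,0]]
[[13,11],[20,0],[45,11],[49,0]]
[[13,11],[20,0],[45,11],[49,0]]
[[13,11],[20,0],[45,11],[49,0]]
[[13,11],[20,0],[43,6],[45,11],[49,0]]
[[3,6],[13,11],[20,0],[43,6],[45,11],[49,0]]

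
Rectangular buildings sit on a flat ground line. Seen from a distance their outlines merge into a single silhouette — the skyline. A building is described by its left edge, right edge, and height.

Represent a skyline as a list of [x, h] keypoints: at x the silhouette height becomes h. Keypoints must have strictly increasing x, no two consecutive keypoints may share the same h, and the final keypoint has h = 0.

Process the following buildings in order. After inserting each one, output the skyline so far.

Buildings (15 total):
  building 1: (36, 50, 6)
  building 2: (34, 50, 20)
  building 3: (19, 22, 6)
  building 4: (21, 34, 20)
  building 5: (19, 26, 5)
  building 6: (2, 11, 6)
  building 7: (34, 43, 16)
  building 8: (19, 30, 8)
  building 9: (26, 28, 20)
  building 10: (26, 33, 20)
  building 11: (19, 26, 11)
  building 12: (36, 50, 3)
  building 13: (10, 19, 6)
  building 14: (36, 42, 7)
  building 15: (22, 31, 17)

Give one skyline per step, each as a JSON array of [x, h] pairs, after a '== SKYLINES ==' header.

== SKYLINES ==
[[36,6],[50,0]]
[[34,20],[50,0]]
[[19,6],[22,0],[34,20],[50,0]]
[[19,6],[21,20],[50,0]]
[[19,6],[21,20],[50,0]]
[[2,6],[11,0],[19,6],[21,20],[50,0]]
[[2,6],[11,0],[19,6],[21,20],[50,0]]
[[2,6],[11,0],[19,8],[21,20],[50,0]]
[[2,6],[11,0],[19,8],[21,20],[50,0]]
[[2,6],[11,0],[19,8],[21,20],[50,0]]
[[2,6],[11,0],[19,11],[21,20],[50,0]]
[[2,6],[11,0],[19,11],[21,20],[50,0]]
[[2,6],[19,11],[21,20],[50,0]]
[[2,6],[19,11],[21,20],[50,0]]
[[2,6],[19,11],[21,20],[50,0]]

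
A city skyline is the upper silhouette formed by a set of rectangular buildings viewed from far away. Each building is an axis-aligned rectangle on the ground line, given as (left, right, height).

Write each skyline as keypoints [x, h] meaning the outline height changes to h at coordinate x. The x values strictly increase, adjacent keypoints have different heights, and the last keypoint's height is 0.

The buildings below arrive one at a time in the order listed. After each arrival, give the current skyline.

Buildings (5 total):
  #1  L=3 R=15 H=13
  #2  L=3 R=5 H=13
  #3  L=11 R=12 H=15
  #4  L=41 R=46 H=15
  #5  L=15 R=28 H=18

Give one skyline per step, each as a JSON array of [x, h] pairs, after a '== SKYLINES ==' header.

== SKYLINES ==
[[3,13],[15,0]]
[[3,13],[15,0]]
[[3,13],[11,15],[12,13],[15,0]]
[[3,13],[11,15],[12,13],[15,0],[41,15],[46,0]]
[[3,13],[11,15],[12,13],[15,18],[28,0],[41,15],[46,0]]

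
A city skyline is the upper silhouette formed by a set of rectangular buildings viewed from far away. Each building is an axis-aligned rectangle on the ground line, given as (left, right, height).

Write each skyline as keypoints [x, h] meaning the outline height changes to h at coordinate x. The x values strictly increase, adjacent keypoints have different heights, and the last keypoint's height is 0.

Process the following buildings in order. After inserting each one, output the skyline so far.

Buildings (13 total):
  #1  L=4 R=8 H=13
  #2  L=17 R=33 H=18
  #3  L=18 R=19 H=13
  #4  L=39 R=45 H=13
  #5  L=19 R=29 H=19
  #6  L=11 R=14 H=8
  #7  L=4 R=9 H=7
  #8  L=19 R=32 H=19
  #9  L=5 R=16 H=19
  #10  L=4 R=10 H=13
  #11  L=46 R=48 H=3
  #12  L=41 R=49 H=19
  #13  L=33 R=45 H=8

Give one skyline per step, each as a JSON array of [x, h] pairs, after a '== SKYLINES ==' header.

== SKYLINES ==
[[4,13],[8,0]]
[[4,13],[8,0],[17,18],[33,0]]
[[4,13],[8,0],[17,18],[33,0]]
[[4,13],[8,0],[17,18],[33,0],[39,13],[45,0]]
[[4,13],[8,0],[17,18],[19,19],[29,18],[33,0],[39,13],[45,0]]
[[4,13],[8,0],[11,8],[14,0],[17,18],[19,19],[29,18],[33,0],[39,13],[45,0]]
[[4,13],[8,7],[9,0],[11,8],[14,0],[17,18],[19,19],[29,18],[33,0],[39,13],[45,0]]
[[4,13],[8,7],[9,0],[11,8],[14,0],[17,18],[19,19],[32,18],[33,0],[39,13],[45,0]]
[[4,13],[5,19],[16,0],[17,18],[19,19],[32,18],[33,0],[39,13],[45,0]]
[[4,13],[5,19],[16,0],[17,18],[19,19],[32,18],[33,0],[39,13],[45,0]]
[[4,13],[5,19],[16,0],[17,18],[19,19],[32,18],[33,0],[39,13],[45,0],[46,3],[48,0]]
[[4,13],[5,19],[16,0],[17,18],[19,19],[32,18],[33,0],[39,13],[41,19],[49,0]]
[[4,13],[5,19],[16,0],[17,18],[19,19],[32,18],[33,8],[39,13],[41,19],[49,0]]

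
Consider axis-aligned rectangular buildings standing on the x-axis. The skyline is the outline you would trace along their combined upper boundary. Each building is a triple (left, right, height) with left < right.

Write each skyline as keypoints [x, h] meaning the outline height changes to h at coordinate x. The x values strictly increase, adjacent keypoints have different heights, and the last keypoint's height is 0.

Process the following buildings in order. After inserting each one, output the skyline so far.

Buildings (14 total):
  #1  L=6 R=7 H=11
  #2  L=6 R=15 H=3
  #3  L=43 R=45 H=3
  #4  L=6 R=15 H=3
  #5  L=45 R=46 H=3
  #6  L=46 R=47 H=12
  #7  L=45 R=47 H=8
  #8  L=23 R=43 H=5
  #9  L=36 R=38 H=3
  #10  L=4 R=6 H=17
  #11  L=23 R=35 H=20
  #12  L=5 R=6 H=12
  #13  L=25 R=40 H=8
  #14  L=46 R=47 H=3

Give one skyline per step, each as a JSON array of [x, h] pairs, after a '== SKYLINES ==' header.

== SKYLINES ==
[[6,11],[7,0]]
[[6,11],[7,3],[15,0]]
[[6,11],[7,3],[15,0],[43,3],[45,0]]
[[6,11],[7,3],[15,0],[43,3],[45,0]]
[[6,11],[7,3],[15,0],[43,3],[46,0]]
[[6,11],[7,3],[15,0],[43,3],[46,12],[47,0]]
[[6,11],[7,3],[15,0],[43,3],[45,8],[46,12],[47,0]]
[[6,11],[7,3],[15,0],[23,5],[43,3],[45,8],[46,12],[47,0]]
[[6,11],[7,3],[15,0],[23,5],[43,3],[45,8],[46,12],[47,0]]
[[4,17],[6,11],[7,3],[15,0],[23,5],[43,3],[45,8],[46,12],[47,0]]
[[4,17],[6,11],[7,3],[15,0],[23,20],[35,5],[43,3],[45,8],[46,12],[47,0]]
[[4,17],[6,11],[7,3],[15,0],[23,20],[35,5],[43,3],[45,8],[46,12],[47,0]]
[[4,17],[6,11],[7,3],[15,0],[23,20],[35,8],[40,5],[43,3],[45,8],[46,12],[47,0]]
[[4,17],[6,11],[7,3],[15,0],[23,20],[35,8],[40,5],[43,3],[45,8],[46,12],[47,0]]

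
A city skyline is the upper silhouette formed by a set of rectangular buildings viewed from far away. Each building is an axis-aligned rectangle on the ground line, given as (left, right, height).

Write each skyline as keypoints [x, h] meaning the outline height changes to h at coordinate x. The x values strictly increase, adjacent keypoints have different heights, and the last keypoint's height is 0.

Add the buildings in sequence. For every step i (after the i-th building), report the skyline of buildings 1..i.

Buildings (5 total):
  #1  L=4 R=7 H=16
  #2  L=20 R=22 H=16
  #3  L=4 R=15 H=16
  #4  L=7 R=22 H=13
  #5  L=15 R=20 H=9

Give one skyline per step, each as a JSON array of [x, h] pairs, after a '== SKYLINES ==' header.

== SKYLINES ==
[[4,16],[7,0]]
[[4,16],[7,0],[20,16],[22,0]]
[[4,16],[15,0],[20,16],[22,0]]
[[4,16],[15,13],[20,16],[22,0]]
[[4,16],[15,13],[20,16],[22,0]]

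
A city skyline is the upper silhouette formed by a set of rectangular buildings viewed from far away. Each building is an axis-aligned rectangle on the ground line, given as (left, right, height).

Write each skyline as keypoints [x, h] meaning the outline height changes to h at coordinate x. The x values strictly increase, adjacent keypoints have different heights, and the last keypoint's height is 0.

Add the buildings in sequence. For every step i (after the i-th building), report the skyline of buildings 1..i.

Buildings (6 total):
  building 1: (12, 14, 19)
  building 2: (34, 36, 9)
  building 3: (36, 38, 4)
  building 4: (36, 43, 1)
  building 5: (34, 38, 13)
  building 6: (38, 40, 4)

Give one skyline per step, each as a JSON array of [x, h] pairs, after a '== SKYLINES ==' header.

== SKYLINES ==
[[12,19],[14,0]]
[[12,19],[14,0],[34,9],[36,0]]
[[12,19],[14,0],[34,9],[36,4],[38,0]]
[[12,19],[14,0],[34,9],[36,4],[38,1],[43,0]]
[[12,19],[14,0],[34,13],[38,1],[43,0]]
[[12,19],[14,0],[34,13],[38,4],[40,1],[43,0]]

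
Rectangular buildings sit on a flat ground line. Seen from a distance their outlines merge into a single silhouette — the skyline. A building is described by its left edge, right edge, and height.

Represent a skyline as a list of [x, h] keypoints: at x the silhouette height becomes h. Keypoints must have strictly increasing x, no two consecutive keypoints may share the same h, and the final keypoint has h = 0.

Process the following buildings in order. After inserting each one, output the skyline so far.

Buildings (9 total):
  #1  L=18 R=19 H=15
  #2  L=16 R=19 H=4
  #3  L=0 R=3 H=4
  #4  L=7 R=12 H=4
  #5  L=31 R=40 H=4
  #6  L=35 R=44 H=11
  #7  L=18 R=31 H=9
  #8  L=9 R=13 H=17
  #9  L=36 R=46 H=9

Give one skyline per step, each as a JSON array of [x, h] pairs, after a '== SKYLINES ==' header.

== SKYLINES ==
[[18,15],[19,0]]
[[16,4],[18,15],[19,0]]
[[0,4],[3,0],[16,4],[18,15],[19,0]]
[[0,4],[3,0],[7,4],[12,0],[16,4],[18,15],[19,0]]
[[0,4],[3,0],[7,4],[12,0],[16,4],[18,15],[19,0],[31,4],[40,0]]
[[0,4],[3,0],[7,4],[12,0],[16,4],[18,15],[19,0],[31,4],[35,11],[44,0]]
[[0,4],[3,0],[7,4],[12,0],[16,4],[18,15],[19,9],[31,4],[35,11],[44,0]]
[[0,4],[3,0],[7,4],[9,17],[13,0],[16,4],[18,15],[19,9],[31,4],[35,11],[44,0]]
[[0,4],[3,0],[7,4],[9,17],[13,0],[16,4],[18,15],[19,9],[31,4],[35,11],[44,9],[46,0]]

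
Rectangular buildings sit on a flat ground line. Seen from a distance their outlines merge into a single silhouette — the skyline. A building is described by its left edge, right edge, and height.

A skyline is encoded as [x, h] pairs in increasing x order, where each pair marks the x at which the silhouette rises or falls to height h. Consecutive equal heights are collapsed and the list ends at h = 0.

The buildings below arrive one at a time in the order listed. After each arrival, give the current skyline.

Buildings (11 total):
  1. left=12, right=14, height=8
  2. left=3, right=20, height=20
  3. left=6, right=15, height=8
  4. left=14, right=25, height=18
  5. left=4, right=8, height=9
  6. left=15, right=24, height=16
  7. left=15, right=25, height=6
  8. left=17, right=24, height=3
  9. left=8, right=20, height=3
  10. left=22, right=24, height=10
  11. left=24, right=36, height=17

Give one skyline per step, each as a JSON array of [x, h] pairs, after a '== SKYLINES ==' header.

== SKYLINES ==
[[12,8],[14,0]]
[[3,20],[20,0]]
[[3,20],[20,0]]
[[3,20],[20,18],[25,0]]
[[3,20],[20,18],[25,0]]
[[3,20],[20,18],[25,0]]
[[3,20],[20,18],[25,0]]
[[3,20],[20,18],[25,0]]
[[3,20],[20,18],[25,0]]
[[3,20],[20,18],[25,0]]
[[3,20],[20,18],[25,17],[36,0]]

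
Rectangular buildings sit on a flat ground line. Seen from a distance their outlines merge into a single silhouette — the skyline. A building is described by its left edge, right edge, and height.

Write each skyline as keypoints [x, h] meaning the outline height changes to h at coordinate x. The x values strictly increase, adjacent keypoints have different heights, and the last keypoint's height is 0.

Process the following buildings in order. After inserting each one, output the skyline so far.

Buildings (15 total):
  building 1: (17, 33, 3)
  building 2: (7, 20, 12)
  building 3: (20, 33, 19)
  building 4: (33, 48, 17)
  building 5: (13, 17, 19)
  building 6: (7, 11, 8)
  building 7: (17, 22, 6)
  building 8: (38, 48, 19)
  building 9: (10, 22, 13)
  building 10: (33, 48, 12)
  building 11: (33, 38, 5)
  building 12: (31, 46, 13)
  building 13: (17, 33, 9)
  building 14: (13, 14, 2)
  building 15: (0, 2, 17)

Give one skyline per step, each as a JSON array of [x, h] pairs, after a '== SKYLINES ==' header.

== SKYLINES ==
[[17,3],[33,0]]
[[7,12],[20,3],[33,0]]
[[7,12],[20,19],[33,0]]
[[7,12],[20,19],[33,17],[48,0]]
[[7,12],[13,19],[17,12],[20,19],[33,17],[48,0]]
[[7,12],[13,19],[17,12],[20,19],[33,17],[48,0]]
[[7,12],[13,19],[17,12],[20,19],[33,17],[48,0]]
[[7,12],[13,19],[17,12],[20,19],[33,17],[38,19],[48,0]]
[[7,12],[10,13],[13,19],[17,13],[20,19],[33,17],[38,19],[48,0]]
[[7,12],[10,13],[13,19],[17,13],[20,19],[33,17],[38,19],[48,0]]
[[7,12],[10,13],[13,19],[17,13],[20,19],[33,17],[38,19],[48,0]]
[[7,12],[10,13],[13,19],[17,13],[20,19],[33,17],[38,19],[48,0]]
[[7,12],[10,13],[13,19],[17,13],[20,19],[33,17],[38,19],[48,0]]
[[7,12],[10,13],[13,19],[17,13],[20,19],[33,17],[38,19],[48,0]]
[[0,17],[2,0],[7,12],[10,13],[13,19],[17,13],[20,19],[33,17],[38,19],[48,0]]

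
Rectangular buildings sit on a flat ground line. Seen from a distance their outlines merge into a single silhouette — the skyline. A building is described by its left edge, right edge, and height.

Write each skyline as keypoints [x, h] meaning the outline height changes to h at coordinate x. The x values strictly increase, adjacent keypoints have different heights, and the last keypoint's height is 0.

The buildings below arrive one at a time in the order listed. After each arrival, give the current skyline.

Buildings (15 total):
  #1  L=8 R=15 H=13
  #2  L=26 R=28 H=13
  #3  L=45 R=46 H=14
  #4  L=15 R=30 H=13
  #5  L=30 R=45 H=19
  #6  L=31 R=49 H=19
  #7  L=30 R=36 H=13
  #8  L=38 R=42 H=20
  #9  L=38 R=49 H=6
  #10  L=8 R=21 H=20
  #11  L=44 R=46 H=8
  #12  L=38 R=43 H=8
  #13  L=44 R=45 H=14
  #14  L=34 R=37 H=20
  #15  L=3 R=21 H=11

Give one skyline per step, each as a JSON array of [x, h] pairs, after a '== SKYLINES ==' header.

== SKYLINES ==
[[8,13],[15,0]]
[[8,13],[15,0],[26,13],[28,0]]
[[8,13],[15,0],[26,13],[28,0],[45,14],[46,0]]
[[8,13],[30,0],[45,14],[46,0]]
[[8,13],[30,19],[45,14],[46,0]]
[[8,13],[30,19],[49,0]]
[[8,13],[30,19],[49,0]]
[[8,13],[30,19],[38,20],[42,19],[49,0]]
[[8,13],[30,19],[38,20],[42,19],[49,0]]
[[8,20],[21,13],[30,19],[38,20],[42,19],[49,0]]
[[8,20],[21,13],[30,19],[38,20],[42,19],[49,0]]
[[8,20],[21,13],[30,19],[38,20],[42,19],[49,0]]
[[8,20],[21,13],[30,19],[38,20],[42,19],[49,0]]
[[8,20],[21,13],[30,19],[34,20],[37,19],[38,20],[42,19],[49,0]]
[[3,11],[8,20],[21,13],[30,19],[34,20],[37,19],[38,20],[42,19],[49,0]]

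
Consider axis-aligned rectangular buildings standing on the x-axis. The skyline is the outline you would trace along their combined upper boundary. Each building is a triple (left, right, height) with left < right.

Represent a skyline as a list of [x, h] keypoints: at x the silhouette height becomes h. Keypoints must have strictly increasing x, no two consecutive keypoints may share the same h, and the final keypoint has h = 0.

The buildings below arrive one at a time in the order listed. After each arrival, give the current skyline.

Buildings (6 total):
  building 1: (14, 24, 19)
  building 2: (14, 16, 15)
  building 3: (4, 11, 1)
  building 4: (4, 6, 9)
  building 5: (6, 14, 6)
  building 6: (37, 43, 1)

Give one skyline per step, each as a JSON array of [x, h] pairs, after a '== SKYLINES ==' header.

== SKYLINES ==
[[14,19],[24,0]]
[[14,19],[24,0]]
[[4,1],[11,0],[14,19],[24,0]]
[[4,9],[6,1],[11,0],[14,19],[24,0]]
[[4,9],[6,6],[14,19],[24,0]]
[[4,9],[6,6],[14,19],[24,0],[37,1],[43,0]]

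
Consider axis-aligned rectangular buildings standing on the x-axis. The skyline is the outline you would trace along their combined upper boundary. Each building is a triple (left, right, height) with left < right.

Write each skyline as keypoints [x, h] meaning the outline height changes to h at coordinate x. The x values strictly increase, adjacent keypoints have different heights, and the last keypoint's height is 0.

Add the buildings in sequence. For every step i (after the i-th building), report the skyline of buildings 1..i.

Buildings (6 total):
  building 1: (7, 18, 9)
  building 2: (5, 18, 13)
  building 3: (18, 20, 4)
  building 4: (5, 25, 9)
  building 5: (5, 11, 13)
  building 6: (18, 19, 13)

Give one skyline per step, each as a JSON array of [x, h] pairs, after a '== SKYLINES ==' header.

== SKYLINES ==
[[7,9],[18,0]]
[[5,13],[18,0]]
[[5,13],[18,4],[20,0]]
[[5,13],[18,9],[25,0]]
[[5,13],[18,9],[25,0]]
[[5,13],[19,9],[25,0]]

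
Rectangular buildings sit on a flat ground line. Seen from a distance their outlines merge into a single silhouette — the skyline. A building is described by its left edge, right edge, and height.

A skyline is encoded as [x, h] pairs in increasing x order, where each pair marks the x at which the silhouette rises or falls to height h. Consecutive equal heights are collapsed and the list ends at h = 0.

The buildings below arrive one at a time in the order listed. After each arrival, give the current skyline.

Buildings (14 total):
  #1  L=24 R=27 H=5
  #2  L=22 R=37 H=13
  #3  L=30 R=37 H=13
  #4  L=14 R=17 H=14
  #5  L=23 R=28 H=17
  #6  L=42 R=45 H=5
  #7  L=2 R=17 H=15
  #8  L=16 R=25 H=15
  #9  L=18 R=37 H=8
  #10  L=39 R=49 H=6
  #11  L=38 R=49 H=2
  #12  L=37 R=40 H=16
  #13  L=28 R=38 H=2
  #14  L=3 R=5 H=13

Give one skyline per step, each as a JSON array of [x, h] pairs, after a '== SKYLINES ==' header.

== SKYLINES ==
[[24,5],[27,0]]
[[22,13],[37,0]]
[[22,13],[37,0]]
[[14,14],[17,0],[22,13],[37,0]]
[[14,14],[17,0],[22,13],[23,17],[28,13],[37,0]]
[[14,14],[17,0],[22,13],[23,17],[28,13],[37,0],[42,5],[45,0]]
[[2,15],[17,0],[22,13],[23,17],[28,13],[37,0],[42,5],[45,0]]
[[2,15],[23,17],[28,13],[37,0],[42,5],[45,0]]
[[2,15],[23,17],[28,13],[37,0],[42,5],[45,0]]
[[2,15],[23,17],[28,13],[37,0],[39,6],[49,0]]
[[2,15],[23,17],[28,13],[37,0],[38,2],[39,6],[49,0]]
[[2,15],[23,17],[28,13],[37,16],[40,6],[49,0]]
[[2,15],[23,17],[28,13],[37,16],[40,6],[49,0]]
[[2,15],[23,17],[28,13],[37,16],[40,6],[49,0]]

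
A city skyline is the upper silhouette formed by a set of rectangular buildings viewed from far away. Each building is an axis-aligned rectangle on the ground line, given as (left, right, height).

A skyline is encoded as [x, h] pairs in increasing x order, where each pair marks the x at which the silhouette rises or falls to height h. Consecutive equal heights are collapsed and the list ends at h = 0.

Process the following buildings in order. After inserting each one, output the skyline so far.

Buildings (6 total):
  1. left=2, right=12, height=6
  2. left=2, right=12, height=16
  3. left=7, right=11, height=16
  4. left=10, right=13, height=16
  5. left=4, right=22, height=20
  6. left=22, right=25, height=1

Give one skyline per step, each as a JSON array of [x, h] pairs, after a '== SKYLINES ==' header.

== SKYLINES ==
[[2,6],[12,0]]
[[2,16],[12,0]]
[[2,16],[12,0]]
[[2,16],[13,0]]
[[2,16],[4,20],[22,0]]
[[2,16],[4,20],[22,1],[25,0]]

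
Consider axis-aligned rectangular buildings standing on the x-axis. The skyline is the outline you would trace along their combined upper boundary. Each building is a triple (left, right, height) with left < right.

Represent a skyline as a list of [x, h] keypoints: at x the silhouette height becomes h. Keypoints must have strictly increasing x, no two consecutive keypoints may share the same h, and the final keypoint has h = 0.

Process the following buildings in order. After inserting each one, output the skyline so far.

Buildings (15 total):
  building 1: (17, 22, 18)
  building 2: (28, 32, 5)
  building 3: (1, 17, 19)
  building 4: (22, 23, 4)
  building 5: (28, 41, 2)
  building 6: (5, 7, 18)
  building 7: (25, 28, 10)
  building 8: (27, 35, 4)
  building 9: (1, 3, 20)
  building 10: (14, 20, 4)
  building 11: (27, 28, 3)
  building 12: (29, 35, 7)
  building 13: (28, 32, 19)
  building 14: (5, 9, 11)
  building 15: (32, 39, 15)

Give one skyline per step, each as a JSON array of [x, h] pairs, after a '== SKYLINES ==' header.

== SKYLINES ==
[[17,18],[22,0]]
[[17,18],[22,0],[28,5],[32,0]]
[[1,19],[17,18],[22,0],[28,5],[32,0]]
[[1,19],[17,18],[22,4],[23,0],[28,5],[32,0]]
[[1,19],[17,18],[22,4],[23,0],[28,5],[32,2],[41,0]]
[[1,19],[17,18],[22,4],[23,0],[28,5],[32,2],[41,0]]
[[1,19],[17,18],[22,4],[23,0],[25,10],[28,5],[32,2],[41,0]]
[[1,19],[17,18],[22,4],[23,0],[25,10],[28,5],[32,4],[35,2],[41,0]]
[[1,20],[3,19],[17,18],[22,4],[23,0],[25,10],[28,5],[32,4],[35,2],[41,0]]
[[1,20],[3,19],[17,18],[22,4],[23,0],[25,10],[28,5],[32,4],[35,2],[41,0]]
[[1,20],[3,19],[17,18],[22,4],[23,0],[25,10],[28,5],[32,4],[35,2],[41,0]]
[[1,20],[3,19],[17,18],[22,4],[23,0],[25,10],[28,5],[29,7],[35,2],[41,0]]
[[1,20],[3,19],[17,18],[22,4],[23,0],[25,10],[28,19],[32,7],[35,2],[41,0]]
[[1,20],[3,19],[17,18],[22,4],[23,0],[25,10],[28,19],[32,7],[35,2],[41,0]]
[[1,20],[3,19],[17,18],[22,4],[23,0],[25,10],[28,19],[32,15],[39,2],[41,0]]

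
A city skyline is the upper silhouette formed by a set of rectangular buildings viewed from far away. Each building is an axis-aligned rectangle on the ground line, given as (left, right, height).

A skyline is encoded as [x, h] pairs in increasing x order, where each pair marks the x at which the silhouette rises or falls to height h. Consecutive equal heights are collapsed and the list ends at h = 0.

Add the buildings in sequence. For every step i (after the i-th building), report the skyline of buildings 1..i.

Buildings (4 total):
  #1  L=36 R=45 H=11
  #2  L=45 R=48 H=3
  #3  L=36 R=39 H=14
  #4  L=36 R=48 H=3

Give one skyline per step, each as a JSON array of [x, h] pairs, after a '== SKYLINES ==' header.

== SKYLINES ==
[[36,11],[45,0]]
[[36,11],[45,3],[48,0]]
[[36,14],[39,11],[45,3],[48,0]]
[[36,14],[39,11],[45,3],[48,0]]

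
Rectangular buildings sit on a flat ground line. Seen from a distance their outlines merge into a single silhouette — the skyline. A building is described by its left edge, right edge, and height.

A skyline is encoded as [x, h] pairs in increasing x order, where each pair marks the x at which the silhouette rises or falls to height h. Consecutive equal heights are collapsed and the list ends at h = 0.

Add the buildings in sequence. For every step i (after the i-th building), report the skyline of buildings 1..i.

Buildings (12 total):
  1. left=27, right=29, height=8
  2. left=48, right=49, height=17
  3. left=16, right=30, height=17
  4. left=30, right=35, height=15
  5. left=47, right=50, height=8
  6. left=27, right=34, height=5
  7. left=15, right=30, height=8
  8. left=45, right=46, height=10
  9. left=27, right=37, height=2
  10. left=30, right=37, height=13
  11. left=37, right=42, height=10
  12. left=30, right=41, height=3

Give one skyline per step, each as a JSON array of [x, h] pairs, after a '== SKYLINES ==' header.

== SKYLINES ==
[[27,8],[29,0]]
[[27,8],[29,0],[48,17],[49,0]]
[[16,17],[30,0],[48,17],[49,0]]
[[16,17],[30,15],[35,0],[48,17],[49,0]]
[[16,17],[30,15],[35,0],[47,8],[48,17],[49,8],[50,0]]
[[16,17],[30,15],[35,0],[47,8],[48,17],[49,8],[50,0]]
[[15,8],[16,17],[30,15],[35,0],[47,8],[48,17],[49,8],[50,0]]
[[15,8],[16,17],[30,15],[35,0],[45,10],[46,0],[47,8],[48,17],[49,8],[50,0]]
[[15,8],[16,17],[30,15],[35,2],[37,0],[45,10],[46,0],[47,8],[48,17],[49,8],[50,0]]
[[15,8],[16,17],[30,15],[35,13],[37,0],[45,10],[46,0],[47,8],[48,17],[49,8],[50,0]]
[[15,8],[16,17],[30,15],[35,13],[37,10],[42,0],[45,10],[46,0],[47,8],[48,17],[49,8],[50,0]]
[[15,8],[16,17],[30,15],[35,13],[37,10],[42,0],[45,10],[46,0],[47,8],[48,17],[49,8],[50,0]]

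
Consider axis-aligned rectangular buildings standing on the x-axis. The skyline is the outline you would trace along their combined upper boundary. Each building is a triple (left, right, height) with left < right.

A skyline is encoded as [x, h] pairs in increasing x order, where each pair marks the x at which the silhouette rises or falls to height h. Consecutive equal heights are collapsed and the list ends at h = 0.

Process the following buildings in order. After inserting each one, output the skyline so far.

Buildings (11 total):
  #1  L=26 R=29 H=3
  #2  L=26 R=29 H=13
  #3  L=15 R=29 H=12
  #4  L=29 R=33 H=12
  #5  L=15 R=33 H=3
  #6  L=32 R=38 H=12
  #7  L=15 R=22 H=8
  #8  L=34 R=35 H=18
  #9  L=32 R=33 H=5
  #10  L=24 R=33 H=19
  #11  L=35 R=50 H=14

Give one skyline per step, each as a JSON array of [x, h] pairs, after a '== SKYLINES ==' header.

== SKYLINES ==
[[26,3],[29,0]]
[[26,13],[29,0]]
[[15,12],[26,13],[29,0]]
[[15,12],[26,13],[29,12],[33,0]]
[[15,12],[26,13],[29,12],[33,0]]
[[15,12],[26,13],[29,12],[38,0]]
[[15,12],[26,13],[29,12],[38,0]]
[[15,12],[26,13],[29,12],[34,18],[35,12],[38,0]]
[[15,12],[26,13],[29,12],[34,18],[35,12],[38,0]]
[[15,12],[24,19],[33,12],[34,18],[35,12],[38,0]]
[[15,12],[24,19],[33,12],[34,18],[35,14],[50,0]]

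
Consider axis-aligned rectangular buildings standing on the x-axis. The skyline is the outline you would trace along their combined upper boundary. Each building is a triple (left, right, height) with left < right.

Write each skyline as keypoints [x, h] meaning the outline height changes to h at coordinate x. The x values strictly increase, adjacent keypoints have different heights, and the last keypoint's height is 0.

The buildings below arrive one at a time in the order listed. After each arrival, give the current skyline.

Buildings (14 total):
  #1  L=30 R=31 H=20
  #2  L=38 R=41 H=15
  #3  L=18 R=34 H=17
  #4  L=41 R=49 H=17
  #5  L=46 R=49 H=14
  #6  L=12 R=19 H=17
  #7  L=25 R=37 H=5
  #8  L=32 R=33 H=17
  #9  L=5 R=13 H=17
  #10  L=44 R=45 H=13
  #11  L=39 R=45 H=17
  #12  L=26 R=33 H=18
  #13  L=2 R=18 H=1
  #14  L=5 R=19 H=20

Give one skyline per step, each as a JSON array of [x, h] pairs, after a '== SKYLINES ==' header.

== SKYLINES ==
[[30,20],[31,0]]
[[30,20],[31,0],[38,15],[41,0]]
[[18,17],[30,20],[31,17],[34,0],[38,15],[41,0]]
[[18,17],[30,20],[31,17],[34,0],[38,15],[41,17],[49,0]]
[[18,17],[30,20],[31,17],[34,0],[38,15],[41,17],[49,0]]
[[12,17],[30,20],[31,17],[34,0],[38,15],[41,17],[49,0]]
[[12,17],[30,20],[31,17],[34,5],[37,0],[38,15],[41,17],[49,0]]
[[12,17],[30,20],[31,17],[34,5],[37,0],[38,15],[41,17],[49,0]]
[[5,17],[30,20],[31,17],[34,5],[37,0],[38,15],[41,17],[49,0]]
[[5,17],[30,20],[31,17],[34,5],[37,0],[38,15],[41,17],[49,0]]
[[5,17],[30,20],[31,17],[34,5],[37,0],[38,15],[39,17],[49,0]]
[[5,17],[26,18],[30,20],[31,18],[33,17],[34,5],[37,0],[38,15],[39,17],[49,0]]
[[2,1],[5,17],[26,18],[30,20],[31,18],[33,17],[34,5],[37,0],[38,15],[39,17],[49,0]]
[[2,1],[5,20],[19,17],[26,18],[30,20],[31,18],[33,17],[34,5],[37,0],[38,15],[39,17],[49,0]]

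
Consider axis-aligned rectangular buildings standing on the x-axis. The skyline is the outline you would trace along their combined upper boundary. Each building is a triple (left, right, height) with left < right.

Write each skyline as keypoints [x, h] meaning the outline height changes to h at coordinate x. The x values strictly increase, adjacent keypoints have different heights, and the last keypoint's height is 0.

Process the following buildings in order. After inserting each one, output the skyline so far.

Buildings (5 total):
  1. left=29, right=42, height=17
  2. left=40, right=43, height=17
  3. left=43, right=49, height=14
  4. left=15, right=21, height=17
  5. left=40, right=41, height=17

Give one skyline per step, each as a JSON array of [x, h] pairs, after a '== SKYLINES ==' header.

== SKYLINES ==
[[29,17],[42,0]]
[[29,17],[43,0]]
[[29,17],[43,14],[49,0]]
[[15,17],[21,0],[29,17],[43,14],[49,0]]
[[15,17],[21,0],[29,17],[43,14],[49,0]]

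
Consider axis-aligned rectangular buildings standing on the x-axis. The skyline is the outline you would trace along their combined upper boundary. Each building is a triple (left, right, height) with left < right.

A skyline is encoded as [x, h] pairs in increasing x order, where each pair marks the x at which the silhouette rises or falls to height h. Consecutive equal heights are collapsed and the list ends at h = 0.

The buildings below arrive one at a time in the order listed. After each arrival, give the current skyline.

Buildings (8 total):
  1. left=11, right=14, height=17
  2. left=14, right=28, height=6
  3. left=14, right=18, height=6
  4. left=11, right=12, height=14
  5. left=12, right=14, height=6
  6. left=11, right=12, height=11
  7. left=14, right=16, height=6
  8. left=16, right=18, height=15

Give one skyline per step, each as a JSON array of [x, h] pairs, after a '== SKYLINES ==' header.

== SKYLINES ==
[[11,17],[14,0]]
[[11,17],[14,6],[28,0]]
[[11,17],[14,6],[28,0]]
[[11,17],[14,6],[28,0]]
[[11,17],[14,6],[28,0]]
[[11,17],[14,6],[28,0]]
[[11,17],[14,6],[28,0]]
[[11,17],[14,6],[16,15],[18,6],[28,0]]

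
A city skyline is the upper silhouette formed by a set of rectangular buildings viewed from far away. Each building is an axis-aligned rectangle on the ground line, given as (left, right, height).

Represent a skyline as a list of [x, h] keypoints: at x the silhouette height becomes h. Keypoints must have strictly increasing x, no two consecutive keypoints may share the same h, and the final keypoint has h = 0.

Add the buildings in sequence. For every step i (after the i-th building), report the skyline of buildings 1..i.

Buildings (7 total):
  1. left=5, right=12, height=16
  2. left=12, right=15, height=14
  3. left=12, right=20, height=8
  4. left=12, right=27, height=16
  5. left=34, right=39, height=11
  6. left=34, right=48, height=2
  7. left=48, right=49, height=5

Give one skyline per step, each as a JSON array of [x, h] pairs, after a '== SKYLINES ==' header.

== SKYLINES ==
[[5,16],[12,0]]
[[5,16],[12,14],[15,0]]
[[5,16],[12,14],[15,8],[20,0]]
[[5,16],[27,0]]
[[5,16],[27,0],[34,11],[39,0]]
[[5,16],[27,0],[34,11],[39,2],[48,0]]
[[5,16],[27,0],[34,11],[39,2],[48,5],[49,0]]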